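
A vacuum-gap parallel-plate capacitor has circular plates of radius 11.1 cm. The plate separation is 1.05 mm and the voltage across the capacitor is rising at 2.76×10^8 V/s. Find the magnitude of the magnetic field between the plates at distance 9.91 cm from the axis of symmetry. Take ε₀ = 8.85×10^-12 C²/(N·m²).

1.45×10^-7 T

With E = V/d, dE/dt = 2.629×10^11 V/(m·s) and πR² = 0.03871 m², giving I_d = ε₀ πR² dE/dt = 0.09007 A.
An Ampèrian loop of radius r encloses a fraction (r/R)² of I_d. Then B·2πr = μ₀ I_d (r/R)², giving B = μ₀ I_d r/(2πR²) = 1.45×10^-7 T.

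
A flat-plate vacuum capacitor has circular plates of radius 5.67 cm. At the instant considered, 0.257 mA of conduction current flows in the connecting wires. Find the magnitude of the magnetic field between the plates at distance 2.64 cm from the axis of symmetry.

4.22×10^-10 T

Between the plates the displacement current equals the wire current: I_d = 0.257 mA = 2.57×10^-4 A.
An Ampèrian loop of radius r encloses a fraction (r/R)² of I_d. Then B·2πr = μ₀ I_d (r/R)², giving B = μ₀ I_d r/(2πR²) = 4.22×10^-10 T.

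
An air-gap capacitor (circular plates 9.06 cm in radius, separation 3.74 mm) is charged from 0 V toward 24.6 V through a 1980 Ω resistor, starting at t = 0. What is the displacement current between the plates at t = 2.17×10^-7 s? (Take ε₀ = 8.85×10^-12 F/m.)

With C = ε₀A/d = (8.85×10^-12)(0.02579)/(3.74×10^-3) = 6.103×10^-11 F, the time constant is τ = RC = 1.208×10^-7 s, so t/τ = 1.796 and e^(−t/τ) = 0.1660.
I_d = I_cond = (V₀/R) e^(−t/τ) = (0.01242)(0.1660) = 2.06×10^-3 A.

2.06×10^-3 A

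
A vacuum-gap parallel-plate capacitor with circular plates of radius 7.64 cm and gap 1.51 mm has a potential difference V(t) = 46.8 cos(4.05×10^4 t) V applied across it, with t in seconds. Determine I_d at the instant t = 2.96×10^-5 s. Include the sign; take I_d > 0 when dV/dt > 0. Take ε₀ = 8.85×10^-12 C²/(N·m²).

dV/dt = (46.8)(4.05×10^4)·−sin(1.1988) = -1.766×10^6 V/s.
I_d = C dV/dt with C = ε₀A/d = (8.85×10^-12)(0.01834)/(1.51×10^-3) = 1.075×10^-10 F, so I_d = (1.075×10^-10)(-1.766×10^6) = -1.90×10^-4 A.

-1.90×10^-4 A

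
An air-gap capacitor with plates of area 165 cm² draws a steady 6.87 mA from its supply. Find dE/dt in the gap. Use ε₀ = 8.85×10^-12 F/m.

Charge continuity gives I_d = I = 6.87×10^-3 A between the plates.
Inverting I_d = ε₀ A dE/dt gives dE/dt = 6.87×10^-3 / (8.85×10^-12 · 0.0165) = 4.70×10^10 V/(m·s).

4.70×10^10 V/(m·s)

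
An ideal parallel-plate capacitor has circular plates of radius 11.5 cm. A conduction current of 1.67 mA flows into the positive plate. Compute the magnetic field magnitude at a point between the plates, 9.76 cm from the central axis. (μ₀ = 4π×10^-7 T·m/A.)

No conduction current crosses the gap, so I_d there equals the 1.67×10^-3 A in the leads.
An Ampèrian loop of radius r encloses a fraction (r/R)² of I_d. Then B·2πr = μ₀ I_d (r/R)², giving B = μ₀ I_d r/(2πR²) = 2.46×10^-9 T.

2.46×10^-9 T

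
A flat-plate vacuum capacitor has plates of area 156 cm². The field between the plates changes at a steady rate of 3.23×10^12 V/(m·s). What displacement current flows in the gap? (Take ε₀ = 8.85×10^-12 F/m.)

With a uniform field, Φ_E = EA, so I_d = ε₀ A dE/dt = 0.446 A.

0.446 A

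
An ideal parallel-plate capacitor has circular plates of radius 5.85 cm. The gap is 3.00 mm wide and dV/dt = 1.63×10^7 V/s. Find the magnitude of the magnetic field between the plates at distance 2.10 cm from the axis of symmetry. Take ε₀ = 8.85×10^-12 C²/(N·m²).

dE/dt = (dV/dt)/d = 5.433×10^9 V/(m·s); I_d = ε₀(πR²)(dE/dt) = (8.85×10^-12)(0.01075)(5.433×10^9) = 5.169×10^-4 A.
An Ampèrian loop of radius r encloses a fraction (r/R)² of I_d. Then B·2πr = μ₀ I_d (r/R)², giving B = μ₀ I_d r/(2πR²) = 6.34×10^-10 T.

6.34×10^-10 T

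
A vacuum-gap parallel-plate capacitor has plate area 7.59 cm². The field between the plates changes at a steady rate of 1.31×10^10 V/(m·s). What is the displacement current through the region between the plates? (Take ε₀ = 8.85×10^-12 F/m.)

8.80×10^-5 A

With a uniform field, Φ_E = EA, so I_d = ε₀ A dE/dt = 8.80×10^-5 A.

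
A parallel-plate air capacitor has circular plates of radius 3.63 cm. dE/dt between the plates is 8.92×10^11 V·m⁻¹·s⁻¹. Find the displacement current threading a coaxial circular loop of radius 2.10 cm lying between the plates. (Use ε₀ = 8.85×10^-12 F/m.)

I_d = ε₀ dΦ_E/dt = ε₀ πR² (dE/dt) = (8.85×10^-12)(4.140×10^-3)(8.92×10^11) = 0.03268 A through the full plate area.
Since J_d is uniform, the enclosed fraction is (r/R)² = 0.3347, giving I_d,enc = 0.0109 A.

0.0109 A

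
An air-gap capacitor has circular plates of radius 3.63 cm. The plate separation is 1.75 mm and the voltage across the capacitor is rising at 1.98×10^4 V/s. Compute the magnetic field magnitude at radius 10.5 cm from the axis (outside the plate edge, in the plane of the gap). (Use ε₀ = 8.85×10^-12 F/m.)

I_d = C dV/dt with C = ε₀πR²/d = 2.094×10^-11 F, so I_d = (2.094×10^-11)(1.98×10^4) = 4.146×10^-7 A.
For r ≥ R the full I_d is enclosed: B = μ₀ I_d/(2πr) = (4π×10^-7)(4.146×10^-7)/(2π·0.105) = 7.90×10^-13 T.

7.90×10^-13 T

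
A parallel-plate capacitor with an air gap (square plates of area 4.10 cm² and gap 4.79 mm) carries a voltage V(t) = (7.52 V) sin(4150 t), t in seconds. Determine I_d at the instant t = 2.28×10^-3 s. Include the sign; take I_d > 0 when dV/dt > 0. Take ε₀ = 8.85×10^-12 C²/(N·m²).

dV/dt = (7.52)(4150)·cos(9.462) = -3.119×10^4 V/s.
I_d = C dV/dt with C = ε₀A/d = (8.85×10^-12)(4.10×10^-4)/(4.79×10^-3) = 7.575×10^-13 F, so I_d = (7.575×10^-13)(-3.119×10^4) = -2.36×10^-8 A.

-2.36×10^-8 A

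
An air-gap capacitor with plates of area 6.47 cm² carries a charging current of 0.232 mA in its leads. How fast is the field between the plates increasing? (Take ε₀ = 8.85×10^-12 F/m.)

4.05×10^10 V/(m·s)

By continuity, I_d in the gap equals the 0.232 mA flowing in the wire.
Then dE/dt = I_d/(ε₀A) = 4.05×10^10 V/(m·s).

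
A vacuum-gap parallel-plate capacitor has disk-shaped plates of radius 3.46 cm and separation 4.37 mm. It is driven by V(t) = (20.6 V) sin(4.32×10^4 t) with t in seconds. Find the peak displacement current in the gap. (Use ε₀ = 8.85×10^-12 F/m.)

The displacement current equals the conduction current C dV/dt, which peaks at C V₀ ω.
With C = ε₀A/d = (8.85×10^-12)(3.761×10^-3)/(4.37×10^-3) = 7.617×10^-12 F and ω = 4.32×10^4 rad/s, I_d,max = (7.617×10^-12)(20.6)(4.32×10^4) = 6.78×10^-6 A.

6.78×10^-6 A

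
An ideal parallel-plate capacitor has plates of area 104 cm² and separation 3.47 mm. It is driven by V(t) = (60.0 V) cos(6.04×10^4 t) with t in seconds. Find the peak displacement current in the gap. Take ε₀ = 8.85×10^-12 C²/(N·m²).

The displacement current equals the conduction current C dV/dt, which peaks at C V₀ ω.
With C = ε₀A/d = (8.85×10^-12)(0.0104)/(3.47×10^-3) = 2.652×10^-11 F and ω = 6.04×10^4 rad/s, I_d,max = (2.652×10^-11)(60.0)(6.04×10^4) = 9.61×10^-5 A.

9.61×10^-5 A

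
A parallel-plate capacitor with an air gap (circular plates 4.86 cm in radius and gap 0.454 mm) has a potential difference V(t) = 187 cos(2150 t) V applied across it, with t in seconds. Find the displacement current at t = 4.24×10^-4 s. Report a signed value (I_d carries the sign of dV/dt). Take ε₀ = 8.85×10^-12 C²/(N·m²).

-4.60×10^-5 A

dE/dt = (V₀ω/d)·−sin(ωt) with ωt = 0.9116 rad: (187)(2150)(-0.7905)/(4.54×10^-4) = -7.000×10^8 V/(m·s).
I_d = ε₀ A dE/dt = (8.85×10^-12)(7.420×10^-3)(-7.000×10^8) = -4.60×10^-5 A.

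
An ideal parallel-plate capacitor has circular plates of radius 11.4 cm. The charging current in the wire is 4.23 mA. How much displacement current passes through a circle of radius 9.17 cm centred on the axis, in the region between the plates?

2.74×10^-3 A

By continuity the displacement current in the gap matches the conduction current: I_d = 4.23×10^-3 A.
Since J_d is uniform, the enclosed fraction is (r/R)² = 0.6470, giving I_d,enc = 2.74×10^-3 A.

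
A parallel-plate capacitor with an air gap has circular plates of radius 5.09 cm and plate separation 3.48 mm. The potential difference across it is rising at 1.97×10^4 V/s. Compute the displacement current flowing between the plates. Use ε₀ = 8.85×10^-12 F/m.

E = V/d so dE/dt = (dV/dt)/d = 5.661×10^6 V/(m·s), and I_d = ε₀ A dE/dt = (8.85×10^-12)(8.139×10^-3)(5.661×10^6) = 4.08×10^-7 A.

4.08×10^-7 A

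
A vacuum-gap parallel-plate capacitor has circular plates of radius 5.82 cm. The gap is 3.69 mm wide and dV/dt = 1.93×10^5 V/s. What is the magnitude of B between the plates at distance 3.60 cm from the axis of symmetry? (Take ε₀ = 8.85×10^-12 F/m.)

1.05×10^-11 T

I_d = C dV/dt with C = ε₀πR²/d = 2.552×10^-11 F, so I_d = (2.552×10^-11)(1.93×10^5) = 4.925×10^-6 A.
An Ampèrian loop of radius r encloses a fraction (r/R)² of I_d. Then B·2πr = μ₀ I_d (r/R)², giving B = μ₀ I_d r/(2πR²) = 1.05×10^-11 T.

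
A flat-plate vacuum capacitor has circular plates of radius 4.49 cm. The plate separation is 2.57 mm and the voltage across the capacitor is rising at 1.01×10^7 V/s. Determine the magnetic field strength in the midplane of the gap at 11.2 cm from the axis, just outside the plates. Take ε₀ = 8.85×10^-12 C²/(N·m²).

3.93×10^-10 T

dE/dt = (dV/dt)/d = 3.930×10^9 V/(m·s); I_d = ε₀(πR²)(dE/dt) = (8.85×10^-12)(6.333×10^-3)(3.930×10^9) = 2.203×10^-4 A.
With r > R the enclosed displacement current is the full I_d; B = μ₀ I_d / (2πr) = 3.93×10^-10 T.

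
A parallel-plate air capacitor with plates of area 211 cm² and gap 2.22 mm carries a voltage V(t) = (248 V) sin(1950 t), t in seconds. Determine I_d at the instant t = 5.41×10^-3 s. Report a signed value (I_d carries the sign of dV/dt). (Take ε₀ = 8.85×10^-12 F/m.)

-1.75×10^-5 A

C = ε₀A/d = (8.85×10^-12)(0.0211)/(2.22×10^-3) = 8.411×10^-11 F. dV/dt = V₀ω·cos(ωt); at ωt = 10.5495 rad this factor is -0.4314.
I_d = C dV/dt = (8.411×10^-11)(248)(1950)(-0.4314) = -1.75×10^-5 A.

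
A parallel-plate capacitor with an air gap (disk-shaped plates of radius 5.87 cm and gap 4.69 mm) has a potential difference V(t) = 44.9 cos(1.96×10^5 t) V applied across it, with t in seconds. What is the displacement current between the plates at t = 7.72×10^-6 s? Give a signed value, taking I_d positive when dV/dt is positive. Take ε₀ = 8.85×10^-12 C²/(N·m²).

-1.79×10^-4 A

dV/dt = (44.9)(1.96×10^5)·−sin(1.51312) = -8.786×10^6 V/s.
I_d = C dV/dt with C = ε₀A/d = (8.85×10^-12)(0.01082)/(4.69×10^-3) = 2.042×10^-11 F, so I_d = (2.042×10^-11)(-8.786×10^6) = -1.79×10^-4 A.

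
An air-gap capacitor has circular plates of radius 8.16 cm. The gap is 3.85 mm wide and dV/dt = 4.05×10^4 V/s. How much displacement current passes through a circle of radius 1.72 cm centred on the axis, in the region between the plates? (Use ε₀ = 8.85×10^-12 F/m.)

8.65×10^-8 A

With E = V/d, dE/dt = 1.052×10^7 V/(m·s) and πR² = 0.02092 m², giving I_d = ε₀ πR² dE/dt = 1.948×10^-6 A.
Through an area πr² the displacement current is I_d·(πr²/πR²) = I_d (r/R)² = 8.65×10^-8 A.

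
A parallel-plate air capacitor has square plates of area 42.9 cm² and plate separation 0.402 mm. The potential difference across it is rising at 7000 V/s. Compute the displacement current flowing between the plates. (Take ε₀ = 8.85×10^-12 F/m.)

The displacement current equals the charging current C dV/dt. With C = ε₀A/d = (8.85×10^-12)(4.29×10^-3)/(4.02×10^-4) = 9.444×10^-11 F, I_d = (9.444×10^-11)(7000) = 6.61×10^-7 A.

6.61×10^-7 A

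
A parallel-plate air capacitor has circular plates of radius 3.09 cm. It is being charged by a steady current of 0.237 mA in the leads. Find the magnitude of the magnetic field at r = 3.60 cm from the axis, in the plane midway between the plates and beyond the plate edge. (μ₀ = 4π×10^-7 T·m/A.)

Between the plates the displacement current equals the wire current: I_d = 0.237 mA = 2.37×10^-4 A.
With r > R the enclosed displacement current is the full I_d; B = μ₀ I_d / (2πr) = 1.32×10^-9 T.

1.32×10^-9 T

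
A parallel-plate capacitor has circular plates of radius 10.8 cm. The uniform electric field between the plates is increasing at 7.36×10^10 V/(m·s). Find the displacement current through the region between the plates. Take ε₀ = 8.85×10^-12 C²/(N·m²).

The displacement current is ε₀ times dΦ_E/dt = ε₀ A dE/dt = (8.85×10^-12)(0.03664)(7.36×10^10) = 0.0239 A.

0.0239 A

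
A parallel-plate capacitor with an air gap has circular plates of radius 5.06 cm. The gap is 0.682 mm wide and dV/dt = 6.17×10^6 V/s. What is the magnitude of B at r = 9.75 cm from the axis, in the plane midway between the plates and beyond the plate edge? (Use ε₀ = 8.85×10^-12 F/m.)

I_d = C dV/dt with C = ε₀πR²/d = 1.044×10^-10 F, so I_d = (1.044×10^-10)(6.17×10^6) = 6.441×10^-4 A.
For r ≥ R the full I_d is enclosed: B = μ₀ I_d/(2πr) = (4π×10^-7)(6.441×10^-4)/(2π·0.0975) = 1.32×10^-9 T.

1.32×10^-9 T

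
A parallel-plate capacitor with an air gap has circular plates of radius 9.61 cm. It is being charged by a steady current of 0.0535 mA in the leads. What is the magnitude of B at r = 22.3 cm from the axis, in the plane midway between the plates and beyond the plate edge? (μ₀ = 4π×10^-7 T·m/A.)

No conduction current crosses the gap, so I_d there equals the 5.35×10^-5 A in the leads.
For r ≥ R the full I_d is enclosed: B = μ₀ I_d/(2πr) = (4π×10^-7)(5.35×10^-5)/(2π·0.223) = 4.80×10^-11 T.

4.80×10^-11 T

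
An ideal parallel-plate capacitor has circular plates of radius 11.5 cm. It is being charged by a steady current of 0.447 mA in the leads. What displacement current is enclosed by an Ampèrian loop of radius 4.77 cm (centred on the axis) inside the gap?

No conduction current crosses the gap, so I_d there equals the 4.47×10^-4 A in the leads.
Through an area πr² the displacement current is I_d·(πr²/πR²) = I_d (r/R)² = 7.69×10^-5 A.

7.69×10^-5 A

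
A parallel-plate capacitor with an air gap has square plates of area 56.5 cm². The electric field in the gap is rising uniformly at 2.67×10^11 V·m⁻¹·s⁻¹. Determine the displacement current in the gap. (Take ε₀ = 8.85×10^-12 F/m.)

I_d = ε₀ A (dE/dt) = (8.85×10^-12)(5.65×10^-3 m²)(2.67×10^11) = 0.0134 A.

0.0134 A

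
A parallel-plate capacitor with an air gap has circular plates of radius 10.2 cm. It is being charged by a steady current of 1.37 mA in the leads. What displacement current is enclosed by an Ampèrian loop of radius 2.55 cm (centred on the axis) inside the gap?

8.56×10^-5 A

No conduction current crosses the gap, so I_d there equals the 1.37×10^-3 A in the leads.
Since J_d is uniform, the enclosed fraction is (r/R)² = 0.06250, giving I_d,enc = 8.56×10^-5 A.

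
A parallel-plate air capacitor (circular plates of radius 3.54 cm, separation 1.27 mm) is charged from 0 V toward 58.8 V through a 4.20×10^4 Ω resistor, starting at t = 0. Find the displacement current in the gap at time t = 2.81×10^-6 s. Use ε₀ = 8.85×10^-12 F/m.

With C = ε₀A/d = (8.85×10^-12)(3.937×10^-3)/(1.27×10^-3) = 2.744×10^-11 F, the time constant is τ = RC = 1.152×10^-6 s, so t/τ = 2.439 and e^(−t/τ) = 0.08725.
I_d = I_cond = (V₀/R) e^(−t/τ) = (1.400×10^-3)(0.08725) = 1.22×10^-4 A.

1.22×10^-4 A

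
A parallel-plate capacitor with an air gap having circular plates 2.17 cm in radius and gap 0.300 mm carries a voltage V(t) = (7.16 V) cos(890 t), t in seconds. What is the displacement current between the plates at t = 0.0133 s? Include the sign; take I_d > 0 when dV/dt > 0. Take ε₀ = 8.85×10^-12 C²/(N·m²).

dE/dt = (V₀ω/d)·−sin(ωt) with ωt = 11.837 rad: (7.16)(890)(0.6664)/(3.00×10^-4) = 1.416×10^7 V/(m·s).
I_d = ε₀ A dE/dt = (8.85×10^-12)(1.479×10^-3)(1.416×10^7) = 1.85×10^-7 A.

1.85×10^-7 A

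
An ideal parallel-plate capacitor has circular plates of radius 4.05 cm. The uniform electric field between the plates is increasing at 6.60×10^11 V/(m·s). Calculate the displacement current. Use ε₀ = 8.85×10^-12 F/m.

I_d = ε₀ A (dE/dt) = (8.85×10^-12)(5.153×10^-3 m²)(6.60×10^11) = 0.0301 A.

0.0301 A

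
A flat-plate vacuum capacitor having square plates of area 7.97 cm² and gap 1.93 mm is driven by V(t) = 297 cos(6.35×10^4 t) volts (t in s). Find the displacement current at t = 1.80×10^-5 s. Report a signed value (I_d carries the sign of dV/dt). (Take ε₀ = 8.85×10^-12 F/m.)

C = ε₀A/d = (8.85×10^-12)(7.97×10^-4)/(1.93×10^-3) = 3.655×10^-12 F. dV/dt = V₀ω·−sin(ωt); at ωt = 1.143 rad this factor is -0.9099.
I_d = C dV/dt = (3.655×10^-12)(297)(6.35×10^4)(-0.9099) = -6.27×10^-5 A.

-6.27×10^-5 A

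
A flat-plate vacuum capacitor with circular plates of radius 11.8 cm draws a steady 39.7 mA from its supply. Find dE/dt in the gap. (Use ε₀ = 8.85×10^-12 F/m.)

1.03×10^11 V/(m·s)

Charge continuity gives I_d = I = 0.0397 A between the plates.
Inverting I_d = ε₀ A dE/dt gives dE/dt = 0.0397 / (8.85×10^-12 · 0.04374) = 1.03×10^11 V/(m·s).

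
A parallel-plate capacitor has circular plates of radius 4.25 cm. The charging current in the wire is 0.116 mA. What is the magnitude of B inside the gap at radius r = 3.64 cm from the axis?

No conduction current crosses the gap, so I_d there equals the 1.16×10^-4 A in the leads.
∮B·dl = μ₀ I_d,enc with I_d,enc = I_d r²/R² = 8.509×10^-5 A; so B = μ₀ I_d,enc/(2πr) = 4.68×10^-10 T.

4.68×10^-10 T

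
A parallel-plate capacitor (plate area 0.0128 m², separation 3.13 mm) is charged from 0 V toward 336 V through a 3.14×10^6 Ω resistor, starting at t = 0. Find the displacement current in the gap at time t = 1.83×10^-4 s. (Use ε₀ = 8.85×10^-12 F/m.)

C = ε₀A/d = (8.85×10^-12)(0.0128)/(3.13×10^-3) = 3.619×10^-11 F, so τ = RC = 1.136×10^-4 s.
The conduction current is I(t) = (V₀/R) e^(−t/τ), and the displacement current between the plates equals it.
t/τ = 1.611; I_d = (336/3.14×10^6) · e^(−1.611) = (1.070×10^-4)(0.1997) = 2.14×10^-5 A.

2.14×10^-5 A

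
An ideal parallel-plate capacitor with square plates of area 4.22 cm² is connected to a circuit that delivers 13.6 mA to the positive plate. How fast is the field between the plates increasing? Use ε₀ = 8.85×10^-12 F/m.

3.64×10^12 V/(m·s)

The displacement current between the plates equals the conduction current, I_d = 13.6 mA.
Since I_d = ε₀ A dE/dt, dE/dt = I_d/(ε₀A) = (0.0136)/((8.85×10^-12)(4.22×10^-4)) = 3.64×10^12 V/(m·s).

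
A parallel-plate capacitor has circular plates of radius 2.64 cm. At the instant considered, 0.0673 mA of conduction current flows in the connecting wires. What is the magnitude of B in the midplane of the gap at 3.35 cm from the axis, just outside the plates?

By continuity the displacement current in the gap matches the conduction current: I_d = 6.73×10^-5 A.
Outside the plates the loop encloses all of I_d, so B·2πr = μ₀ I_d and B = 4.02×10^-10 T.

4.02×10^-10 T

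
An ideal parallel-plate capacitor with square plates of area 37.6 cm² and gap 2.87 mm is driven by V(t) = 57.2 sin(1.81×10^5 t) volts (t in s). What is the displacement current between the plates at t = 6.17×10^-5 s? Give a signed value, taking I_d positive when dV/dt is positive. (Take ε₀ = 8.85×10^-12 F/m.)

2.06×10^-5 A

C = ε₀A/d = (8.85×10^-12)(3.76×10^-3)/(2.87×10^-3) = 1.159×10^-11 F. dV/dt = V₀ω·cos(ωt); at ωt = 11.1677 rad this factor is 0.1713.
I_d = C dV/dt = (1.159×10^-11)(57.2)(1.81×10^5)(0.1713) = 2.06×10^-5 A.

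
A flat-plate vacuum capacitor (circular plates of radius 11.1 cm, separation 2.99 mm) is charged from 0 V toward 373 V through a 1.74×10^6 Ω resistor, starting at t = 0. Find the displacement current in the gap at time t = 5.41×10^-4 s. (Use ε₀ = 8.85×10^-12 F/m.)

With C = ε₀A/d = (8.85×10^-12)(0.03871)/(2.99×10^-3) = 1.146×10^-10 F, the time constant is τ = RC = 1.994×10^-4 s, so t/τ = 2.713 and e^(−t/τ) = 0.06634.
I_d = I_cond = (V₀/R) e^(−t/τ) = (2.144×10^-4)(0.06634) = 1.42×10^-5 A.

1.42×10^-5 A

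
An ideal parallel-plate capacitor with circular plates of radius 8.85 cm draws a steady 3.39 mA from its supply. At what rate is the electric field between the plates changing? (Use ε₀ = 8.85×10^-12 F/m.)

1.56×10^10 V/(m·s)

The displacement current between the plates equals the conduction current, I_d = 3.39 mA.
Then dE/dt = I_d/(ε₀A) = 1.56×10^10 V/(m·s).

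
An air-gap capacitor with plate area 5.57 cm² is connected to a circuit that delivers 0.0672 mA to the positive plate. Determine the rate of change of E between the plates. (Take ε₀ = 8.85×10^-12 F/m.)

By continuity, I_d in the gap equals the 0.0672 mA flowing in the wire.
Inverting I_d = ε₀ A dE/dt gives dE/dt = 6.72×10^-5 / (8.85×10^-12 · 5.57×10^-4) = 1.36×10^10 V/(m·s).

1.36×10^10 V/(m·s)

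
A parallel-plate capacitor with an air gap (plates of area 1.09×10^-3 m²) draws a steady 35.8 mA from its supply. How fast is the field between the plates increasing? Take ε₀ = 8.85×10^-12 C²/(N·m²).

3.71×10^12 V/(m·s)

Charge continuity gives I_d = I = 0.0358 A between the plates.
Then dE/dt = I_d/(ε₀A) = 3.71×10^12 V/(m·s).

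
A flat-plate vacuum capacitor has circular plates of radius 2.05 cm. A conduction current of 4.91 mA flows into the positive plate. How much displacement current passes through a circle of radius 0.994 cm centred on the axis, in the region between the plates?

1.15×10^-3 A

Between the plates the displacement current equals the wire current: I_d = 4.91 mA = 4.91×10^-3 A.
The field is uniform, so I_d,enc = I_d (r/R)² = (4.91×10^-3)(0.994/2.05)² = 1.15×10^-3 A.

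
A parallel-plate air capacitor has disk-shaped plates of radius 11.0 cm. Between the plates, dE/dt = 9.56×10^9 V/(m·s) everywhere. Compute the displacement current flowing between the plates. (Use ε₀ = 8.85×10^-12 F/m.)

3.22×10^-3 A

The displacement current is ε₀ times dΦ_E/dt = ε₀ A dE/dt = (8.85×10^-12)(0.03801)(9.56×10^9) = 3.22×10^-3 A.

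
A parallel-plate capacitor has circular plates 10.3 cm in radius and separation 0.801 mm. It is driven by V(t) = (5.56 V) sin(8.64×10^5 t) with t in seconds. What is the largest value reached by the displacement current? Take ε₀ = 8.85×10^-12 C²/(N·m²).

(dE/dt)_max = V₀ω/d = 5.997×10^9 V/(m·s); ω = 8.64×10^5 rad/s.
I_d,max = ε₀ A (dE/dt)_max = (8.85×10^-12)(0.03333)(5.997×10^9) = 1.77×10^-3 A.

1.77×10^-3 A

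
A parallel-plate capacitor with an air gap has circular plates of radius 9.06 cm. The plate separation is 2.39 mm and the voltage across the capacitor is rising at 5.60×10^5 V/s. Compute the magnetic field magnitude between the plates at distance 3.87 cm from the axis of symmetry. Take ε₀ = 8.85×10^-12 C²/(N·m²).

5.04×10^-11 T

dE/dt = (dV/dt)/d = 2.343×10^8 V/(m·s); I_d = ε₀(πR²)(dE/dt) = (8.85×10^-12)(0.02579)(2.343×10^8) = 5.348×10^-5 A.
An Ampèrian loop of radius r encloses a fraction (r/R)² of I_d. Then B·2πr = μ₀ I_d (r/R)², giving B = μ₀ I_d r/(2πR²) = 5.04×10^-11 T.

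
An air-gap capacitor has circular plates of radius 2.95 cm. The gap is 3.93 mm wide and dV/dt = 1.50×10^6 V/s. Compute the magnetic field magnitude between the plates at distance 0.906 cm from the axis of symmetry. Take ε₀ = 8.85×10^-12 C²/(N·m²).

1.92×10^-11 T

With E = V/d, dE/dt = 3.817×10^8 V/(m·s) and πR² = 2.734×10^-3 m², giving I_d = ε₀ πR² dE/dt = 9.236×10^-6 A.
An Ampèrian loop of radius r encloses a fraction (r/R)² of I_d. Then B·2πr = μ₀ I_d (r/R)², giving B = μ₀ I_d r/(2πR²) = 1.92×10^-11 T.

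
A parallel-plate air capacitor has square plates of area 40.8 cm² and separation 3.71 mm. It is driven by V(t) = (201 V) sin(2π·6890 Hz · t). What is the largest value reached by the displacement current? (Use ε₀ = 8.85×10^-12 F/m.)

The displacement current equals the conduction current C dV/dt, which peaks at C V₀ ω.
With C = ε₀A/d = (8.85×10^-12)(4.08×10^-3)/(3.71×10^-3) = 9.733×10^-12 F and ω = 2πf = 4.329×10^4 rad/s, I_d,max = (9.733×10^-12)(201)(4.329×10^4) = 8.47×10^-5 A.

8.47×10^-5 A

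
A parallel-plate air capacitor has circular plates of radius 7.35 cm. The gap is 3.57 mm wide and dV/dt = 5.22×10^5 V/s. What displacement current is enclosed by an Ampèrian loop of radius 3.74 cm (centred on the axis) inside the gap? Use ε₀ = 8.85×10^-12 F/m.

5.69×10^-6 A

With E = V/d, dE/dt = 1.462×10^8 V/(m·s) and πR² = 0.01697 m², giving I_d = ε₀ πR² dE/dt = 2.196×10^-5 A.
Through an area πr² the displacement current is I_d·(πr²/πR²) = I_d (r/R)² = 5.69×10^-6 A.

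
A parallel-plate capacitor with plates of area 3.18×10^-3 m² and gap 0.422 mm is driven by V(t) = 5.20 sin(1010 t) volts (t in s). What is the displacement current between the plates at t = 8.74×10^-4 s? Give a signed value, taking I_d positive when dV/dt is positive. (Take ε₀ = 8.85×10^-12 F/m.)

dV/dt = (5.20)(1010)·cos(0.88274) = 3335 V/s.
I_d = C dV/dt with C = ε₀A/d = (8.85×10^-12)(3.18×10^-3)/(4.22×10^-4) = 6.669×10^-11 F, so I_d = (6.669×10^-11)(3335) = 2.22×10^-7 A.

2.22×10^-7 A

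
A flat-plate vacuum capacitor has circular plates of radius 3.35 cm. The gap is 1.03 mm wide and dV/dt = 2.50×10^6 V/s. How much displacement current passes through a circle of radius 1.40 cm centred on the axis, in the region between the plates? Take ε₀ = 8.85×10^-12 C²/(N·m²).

1.32×10^-5 A

With E = V/d, dE/dt = 2.427×10^9 V/(m·s) and πR² = 3.526×10^-3 m², giving I_d = ε₀ πR² dE/dt = 7.573×10^-5 A.
Since J_d is uniform, the enclosed fraction is (r/R)² = 0.1746, giving I_d,enc = 1.32×10^-5 A.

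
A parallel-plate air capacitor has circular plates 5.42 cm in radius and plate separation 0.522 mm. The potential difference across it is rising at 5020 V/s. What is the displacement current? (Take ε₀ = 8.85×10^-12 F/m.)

E = V/d so dE/dt = (dV/dt)/d = 9.617×10^6 V/(m·s), and I_d = ε₀ A dE/dt = (8.85×10^-12)(9.229×10^-3)(9.617×10^6) = 7.85×10^-7 A.

7.85×10^-7 A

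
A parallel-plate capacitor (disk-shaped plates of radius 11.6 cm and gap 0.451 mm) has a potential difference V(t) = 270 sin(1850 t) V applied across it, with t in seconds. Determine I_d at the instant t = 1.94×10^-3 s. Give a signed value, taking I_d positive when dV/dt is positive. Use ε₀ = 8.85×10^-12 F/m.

dV/dt = (270)(1850)·cos(3.589) = -4.503×10^5 V/s.
I_d = C dV/dt with C = ε₀A/d = (8.85×10^-12)(0.04227)/(4.51×10^-4) = 8.295×10^-10 F, so I_d = (8.295×10^-10)(-4.503×10^5) = -3.74×10^-4 A.

-3.74×10^-4 A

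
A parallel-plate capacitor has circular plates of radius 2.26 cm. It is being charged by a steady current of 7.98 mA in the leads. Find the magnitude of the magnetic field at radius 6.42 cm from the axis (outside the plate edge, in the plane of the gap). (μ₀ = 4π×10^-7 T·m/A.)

2.49×10^-8 T

Between the plates the displacement current equals the wire current: I_d = 7.98 mA = 7.98×10^-3 A.
Outside the plates the loop encloses all of I_d, so B·2πr = μ₀ I_d and B = 2.49×10^-8 T.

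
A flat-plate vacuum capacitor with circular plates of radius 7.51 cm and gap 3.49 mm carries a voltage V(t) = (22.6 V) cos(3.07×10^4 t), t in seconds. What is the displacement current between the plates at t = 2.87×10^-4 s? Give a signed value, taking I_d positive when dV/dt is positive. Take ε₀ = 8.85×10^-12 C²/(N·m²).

C = ε₀A/d = (8.85×10^-12)(0.01772)/(3.49×10^-3) = 4.493×10^-11 F. dV/dt = V₀ω·−sin(ωt); at ωt = 8.8109 rad this factor is -0.5760.
I_d = C dV/dt = (4.493×10^-11)(22.6)(3.07×10^4)(-0.5760) = -1.80×10^-5 A.

-1.80×10^-5 A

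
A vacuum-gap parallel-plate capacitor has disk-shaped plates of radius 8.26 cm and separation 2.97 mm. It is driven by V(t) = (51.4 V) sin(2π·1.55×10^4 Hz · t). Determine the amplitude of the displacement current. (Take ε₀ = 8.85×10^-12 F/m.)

3.20×10^-4 A

The displacement current equals the conduction current C dV/dt, which peaks at C V₀ ω.
With C = ε₀A/d = (8.85×10^-12)(0.02143)/(2.97×10^-3) = 6.386×10^-11 F and ω = 2πf = 9.739×10^4 rad/s, I_d,max = (6.386×10^-11)(51.4)(9.739×10^4) = 3.20×10^-4 A.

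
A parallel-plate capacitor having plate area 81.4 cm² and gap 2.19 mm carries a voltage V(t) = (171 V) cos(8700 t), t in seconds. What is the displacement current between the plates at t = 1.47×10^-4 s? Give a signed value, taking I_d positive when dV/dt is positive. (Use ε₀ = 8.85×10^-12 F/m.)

-4.69×10^-5 A

dE/dt = (V₀ω/d)·−sin(ωt) with ωt = 1.2789 rad: (171)(8700)(-0.9577)/(2.19×10^-3) = -6.506×10^8 V/(m·s).
I_d = ε₀ A dE/dt = (8.85×10^-12)(8.14×10^-3)(-6.506×10^8) = -4.69×10^-5 A.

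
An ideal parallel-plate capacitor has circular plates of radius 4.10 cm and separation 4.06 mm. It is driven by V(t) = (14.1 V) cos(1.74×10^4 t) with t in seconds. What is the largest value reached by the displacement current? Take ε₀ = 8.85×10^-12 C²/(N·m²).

2.82×10^-6 A

The displacement current equals the conduction current C dV/dt, which peaks at C V₀ ω.
With C = ε₀A/d = (8.85×10^-12)(5.281×10^-3)/(4.06×10^-3) = 1.151×10^-11 F and ω = 1.74×10^4 rad/s, I_d,max = (1.151×10^-11)(14.1)(1.74×10^4) = 2.82×10^-6 A.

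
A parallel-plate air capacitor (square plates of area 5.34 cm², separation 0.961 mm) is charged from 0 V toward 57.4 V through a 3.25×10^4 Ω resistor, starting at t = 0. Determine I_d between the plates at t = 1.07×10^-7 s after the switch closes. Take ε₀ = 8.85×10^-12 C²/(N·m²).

9.04×10^-4 A

C = ε₀A/d = (8.85×10^-12)(5.34×10^-4)/(9.61×10^-4) = 4.918×10^-12 F, so τ = RC = 1.598×10^-7 s.
The conduction current is I(t) = (V₀/R) e^(−t/τ), and the displacement current between the plates equals it.
t/τ = 0.6696; I_d = (57.4/3.25×10^4) · e^(−0.6696) = (1.766×10^-3)(0.5119) = 9.04×10^-4 A.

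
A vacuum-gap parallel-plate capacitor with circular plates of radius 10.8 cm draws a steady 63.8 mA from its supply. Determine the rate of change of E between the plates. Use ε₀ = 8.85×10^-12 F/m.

1.97×10^11 V/(m·s)

Charge continuity gives I_d = I = 0.0638 A between the plates.
Since I_d = ε₀ A dE/dt, dE/dt = I_d/(ε₀A) = (0.0638)/((8.85×10^-12)(0.03664)) = 1.97×10^11 V/(m·s).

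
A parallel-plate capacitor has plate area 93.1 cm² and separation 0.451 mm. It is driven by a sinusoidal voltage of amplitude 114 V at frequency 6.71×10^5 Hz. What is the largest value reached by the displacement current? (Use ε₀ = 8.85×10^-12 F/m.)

C = ε₀A/d = (8.85×10^-12)(9.31×10^-3)/(4.51×10^-4) = 1.827×10^-10 F; ω = 2πf = 4.216×10^6 rad/s.
I_d = C dV/dt, so |I_d|_max = C V₀ ω = (1.827×10^-10)(114)(4.216×10^6) = 0.0878 A.

0.0878 A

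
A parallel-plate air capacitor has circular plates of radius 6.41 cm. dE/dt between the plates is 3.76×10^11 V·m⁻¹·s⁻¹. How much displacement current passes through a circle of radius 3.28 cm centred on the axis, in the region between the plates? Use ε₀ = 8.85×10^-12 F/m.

Total displacement current: I_d = ε₀(πR²)(dE/dt) = (8.85×10^-12)(0.01291)(3.76×10^11) = 0.04296 A.
Through an area πr² the displacement current is I_d·(πr²/πR²) = I_d (r/R)² = 0.0112 A.

0.0112 A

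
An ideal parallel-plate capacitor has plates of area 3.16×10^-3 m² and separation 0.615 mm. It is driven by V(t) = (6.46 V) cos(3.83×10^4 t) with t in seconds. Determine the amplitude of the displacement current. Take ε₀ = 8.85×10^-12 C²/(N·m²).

1.13×10^-5 A

C = ε₀A/d = (8.85×10^-12)(3.16×10^-3)/(6.15×10^-4) = 4.547×10^-11 F; ω = 3.83×10^4 rad/s.
I_d = C dV/dt, so |I_d|_max = C V₀ ω = (4.547×10^-11)(6.46)(3.83×10^4) = 1.13×10^-5 A.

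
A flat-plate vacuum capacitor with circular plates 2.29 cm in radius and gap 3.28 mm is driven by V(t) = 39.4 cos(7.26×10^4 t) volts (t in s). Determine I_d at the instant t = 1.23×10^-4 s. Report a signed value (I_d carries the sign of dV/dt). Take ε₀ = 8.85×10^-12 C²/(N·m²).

-6.04×10^-6 A

dV/dt = (39.4)(7.26×10^4)·−sin(8.9298) = -1.359×10^6 V/s.
I_d = C dV/dt with C = ε₀A/d = (8.85×10^-12)(1.647×10^-3)/(3.28×10^-3) = 4.444×10^-12 F, so I_d = (4.444×10^-12)(-1.359×10^6) = -6.04×10^-6 A.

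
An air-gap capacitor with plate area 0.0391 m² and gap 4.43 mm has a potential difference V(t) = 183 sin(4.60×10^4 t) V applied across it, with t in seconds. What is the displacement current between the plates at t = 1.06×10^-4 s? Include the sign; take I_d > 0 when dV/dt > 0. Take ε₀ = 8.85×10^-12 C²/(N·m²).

1.07×10^-4 A

dE/dt = (V₀ω/d)·cos(ωt) with ωt = 4.876 rad: (183)(4.60×10^4)(0.1629)/(4.43×10^-3) = 3.095×10^8 V/(m·s).
I_d = ε₀ A dE/dt = (8.85×10^-12)(0.0391)(3.095×10^8) = 1.07×10^-4 A.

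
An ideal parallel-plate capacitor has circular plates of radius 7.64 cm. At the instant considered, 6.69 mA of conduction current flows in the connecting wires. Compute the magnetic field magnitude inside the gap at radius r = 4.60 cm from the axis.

1.05×10^-8 T

No conduction current crosses the gap, so I_d there equals the 6.69×10^-3 A in the leads.
An Ampèrian loop of radius r encloses a fraction (r/R)² of I_d. Then B·2πr = μ₀ I_d (r/R)², giving B = μ₀ I_d r/(2πR²) = 1.05×10^-8 T.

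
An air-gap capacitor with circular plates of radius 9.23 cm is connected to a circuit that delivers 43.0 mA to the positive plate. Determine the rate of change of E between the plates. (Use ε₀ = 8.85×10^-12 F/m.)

1.82×10^11 V/(m·s)

The displacement current between the plates equals the conduction current, I_d = 43.0 mA.
Then dE/dt = I_d/(ε₀A) = 1.82×10^11 V/(m·s).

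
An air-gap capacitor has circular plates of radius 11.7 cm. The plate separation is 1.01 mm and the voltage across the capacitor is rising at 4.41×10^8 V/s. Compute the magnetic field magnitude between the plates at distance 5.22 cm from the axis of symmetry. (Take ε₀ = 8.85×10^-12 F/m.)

1.27×10^-7 T

dE/dt = (dV/dt)/d = 4.366×10^11 V/(m·s); I_d = ε₀(πR²)(dE/dt) = (8.85×10^-12)(0.04301)(4.366×10^11) = 0.1662 A.
For r < R the Ampère–Maxwell law gives B(2πr) = μ₀ I_d (r²/R²), so B = μ₀ I_d r/(2πR²) = (4π×10^-7)(0.1662)(0.0522)/(2π·0.117²) = 1.27×10^-7 T.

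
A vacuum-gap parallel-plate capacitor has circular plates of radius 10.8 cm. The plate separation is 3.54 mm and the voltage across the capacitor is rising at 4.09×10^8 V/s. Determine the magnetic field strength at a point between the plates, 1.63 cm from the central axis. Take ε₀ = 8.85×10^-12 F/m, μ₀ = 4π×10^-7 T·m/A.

I_d = C dV/dt with C = ε₀πR²/d = 9.160×10^-11 F, so I_d = (9.160×10^-11)(4.09×10^8) = 0.03746 A.
For r < R the Ampère–Maxwell law gives B(2πr) = μ₀ I_d (r²/R²), so B = μ₀ I_d r/(2πR²) = (4π×10^-7)(0.03746)(0.0163)/(2π·0.108²) = 1.05×10^-8 T.

1.05×10^-8 T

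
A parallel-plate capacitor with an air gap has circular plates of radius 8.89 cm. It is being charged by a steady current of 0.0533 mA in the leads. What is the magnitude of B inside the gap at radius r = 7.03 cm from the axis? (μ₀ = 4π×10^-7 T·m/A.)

9.48×10^-11 T

No conduction current crosses the gap, so I_d there equals the 5.33×10^-5 A in the leads.
∮B·dl = μ₀ I_d,enc with I_d,enc = I_d r²/R² = 3.333×10^-5 A; so B = μ₀ I_d,enc/(2πr) = 9.48×10^-11 T.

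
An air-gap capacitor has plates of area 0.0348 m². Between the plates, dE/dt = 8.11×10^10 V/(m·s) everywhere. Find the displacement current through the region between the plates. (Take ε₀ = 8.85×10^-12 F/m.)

With a uniform field, Φ_E = EA, so I_d = ε₀ A dE/dt = 0.0250 A.

0.0250 A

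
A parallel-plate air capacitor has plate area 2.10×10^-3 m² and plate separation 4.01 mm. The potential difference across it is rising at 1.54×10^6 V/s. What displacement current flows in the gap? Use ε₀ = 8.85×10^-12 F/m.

E = V/d so dE/dt = (dV/dt)/d = 3.840×10^8 V/(m·s), and I_d = ε₀ A dE/dt = (8.85×10^-12)(2.10×10^-3)(3.840×10^8) = 7.14×10^-6 A.

7.14×10^-6 A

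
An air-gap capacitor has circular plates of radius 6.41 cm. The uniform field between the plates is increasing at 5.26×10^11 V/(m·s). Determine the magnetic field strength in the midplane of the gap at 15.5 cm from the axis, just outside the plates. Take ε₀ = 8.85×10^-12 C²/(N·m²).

I_d = ε₀ dΦ_E/dt = ε₀ πR² (dE/dt) = (8.85×10^-12)(0.01291)(5.26×10^11) = 0.06010 A through the full plate area.
Outside the plates the loop encloses all of I_d, so B·2πr = μ₀ I_d and B = 7.75×10^-8 T.

7.75×10^-8 T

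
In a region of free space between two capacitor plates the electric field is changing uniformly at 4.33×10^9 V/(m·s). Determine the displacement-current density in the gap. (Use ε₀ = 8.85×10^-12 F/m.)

J_d = ε₀ dE/dt = (8.85×10^-12)(4.33×10^9) = 0.0383 A/m².

0.0383 A/m²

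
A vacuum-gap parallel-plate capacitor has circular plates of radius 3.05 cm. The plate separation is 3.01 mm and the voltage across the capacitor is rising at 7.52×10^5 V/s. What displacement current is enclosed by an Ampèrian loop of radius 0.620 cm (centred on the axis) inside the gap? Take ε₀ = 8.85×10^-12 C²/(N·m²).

2.67×10^-7 A

dE/dt = (dV/dt)/d = 2.498×10^8 V/(m·s); I_d = ε₀(πR²)(dE/dt) = (8.85×10^-12)(2.922×10^-3)(2.498×10^8) = 6.460×10^-6 A.
The field is uniform, so I_d,enc = I_d (r/R)² = (6.460×10^-6)(0.620/3.05)² = 2.67×10^-7 A.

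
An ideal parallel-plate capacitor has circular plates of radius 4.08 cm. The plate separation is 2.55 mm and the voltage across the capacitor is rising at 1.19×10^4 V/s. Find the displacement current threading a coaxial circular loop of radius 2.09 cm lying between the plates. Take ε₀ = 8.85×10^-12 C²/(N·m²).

dE/dt = (dV/dt)/d = 4.667×10^6 V/(m·s); I_d = ε₀(πR²)(dE/dt) = (8.85×10^-12)(5.230×10^-3)(4.667×10^6) = 2.160×10^-7 A.
Through an area πr² the displacement current is I_d·(πr²/πR²) = I_d (r/R)² = 5.67×10^-8 A.

5.67×10^-8 A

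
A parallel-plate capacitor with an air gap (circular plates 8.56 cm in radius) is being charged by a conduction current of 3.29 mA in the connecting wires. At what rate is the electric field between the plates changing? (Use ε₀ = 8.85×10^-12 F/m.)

The displacement current between the plates equals the conduction current, I_d = 3.29 mA.
Since I_d = ε₀ A dE/dt, dE/dt = I_d/(ε₀A) = (3.29×10^-3)/((8.85×10^-12)(0.02302)) = 1.61×10^10 V/(m·s).

1.61×10^10 V/(m·s)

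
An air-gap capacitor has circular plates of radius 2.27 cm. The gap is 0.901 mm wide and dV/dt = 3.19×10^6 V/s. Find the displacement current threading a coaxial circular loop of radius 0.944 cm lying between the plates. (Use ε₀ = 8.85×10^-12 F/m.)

8.77×10^-6 A

With E = V/d, dE/dt = 3.541×10^9 V/(m·s) and πR² = 1.619×10^-3 m², giving I_d = ε₀ πR² dE/dt = 5.074×10^-5 A.
Through an area πr² the displacement current is I_d·(πr²/πR²) = I_d (r/R)² = 8.77×10^-6 A.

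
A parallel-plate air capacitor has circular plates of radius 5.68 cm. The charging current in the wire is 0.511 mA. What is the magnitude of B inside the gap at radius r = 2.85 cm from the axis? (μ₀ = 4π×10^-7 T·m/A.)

9.03×10^-10 T

Between the plates the displacement current equals the wire current: I_d = 0.511 mA = 5.11×10^-4 A.
An Ampèrian loop of radius r encloses a fraction (r/R)² of I_d. Then B·2πr = μ₀ I_d (r/R)², giving B = μ₀ I_d r/(2πR²) = 9.03×10^-10 T.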